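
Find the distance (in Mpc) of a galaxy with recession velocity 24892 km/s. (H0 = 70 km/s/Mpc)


d = v / H0 = 24892 / 70 = 355.6

355.6 Mpc


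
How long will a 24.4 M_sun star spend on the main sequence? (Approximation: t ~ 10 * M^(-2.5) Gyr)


t = 10 * M^(-2.5) = 10 * 24.4^(-2.5) = 0.0034

0.0034 Gyr


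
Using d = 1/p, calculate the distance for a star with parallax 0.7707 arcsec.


d = 1/p = 1/0.7707 = 1.2975

1.2975 pc


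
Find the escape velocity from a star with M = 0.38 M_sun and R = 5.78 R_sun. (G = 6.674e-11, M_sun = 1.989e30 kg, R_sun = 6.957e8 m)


M = 0.38 * 1.989e30 kg = 7.5582e+29 kg; R = 5.78 * 6.957e8 m = 4.021146e+09 m. v_esc = sqrt(2GM/R) = sqrt(2 * 6.674e-11 * 7.5582e+29 / 4.021146e+09) = 158395.3281

158395.3281 m/s


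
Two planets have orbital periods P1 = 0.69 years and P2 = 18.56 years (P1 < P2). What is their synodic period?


1/P_syn = |1/P1 - 1/P2| = |1/0.69 - 1/18.56| => P_syn = 0.7166

0.7166 years


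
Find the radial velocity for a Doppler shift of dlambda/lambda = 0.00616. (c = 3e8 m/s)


v = (dlambda/lambda) * c = 0.00616 * 3e8 = 1.848e+06

1.848e+06 m/s


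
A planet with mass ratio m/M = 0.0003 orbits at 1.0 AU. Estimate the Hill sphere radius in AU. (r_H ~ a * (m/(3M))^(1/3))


r_H = a * (m/3M)^(1/3) = 1.0 * (0.0003/3)^(1/3) = 0.0464

0.0464 AU


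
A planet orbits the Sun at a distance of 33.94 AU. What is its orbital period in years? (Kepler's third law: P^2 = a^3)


P = a^(3/2) = 33.94^1.5 = 197.7278

197.7278 years


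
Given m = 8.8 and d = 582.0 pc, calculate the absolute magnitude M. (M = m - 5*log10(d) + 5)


M = m - 5*log10(d) + 5 = 8.8 - 5*log10(582.0) + 5 = -0.0246

-0.0246


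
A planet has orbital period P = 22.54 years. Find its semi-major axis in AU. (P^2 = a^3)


a = P^(2/3) = 22.54^(2/3) = 7.9794

7.9794 AU


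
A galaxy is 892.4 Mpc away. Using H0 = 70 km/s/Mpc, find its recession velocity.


v = H0 * d = 70 * 892.4 = 62468.0

62468.0 km/s


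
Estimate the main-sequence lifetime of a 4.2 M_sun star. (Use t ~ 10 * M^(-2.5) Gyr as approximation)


t = 10 * M^(-2.5) = 10 * 4.2^(-2.5) = 0.2766

0.2766 Gyr


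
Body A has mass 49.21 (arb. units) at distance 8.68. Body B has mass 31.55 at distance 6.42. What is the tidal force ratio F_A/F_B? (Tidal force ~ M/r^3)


Ratio = (M1/r1^3) / (M2/r2^3) = (49.21/8.68^3) / (31.55/6.42^3) = 0.6311

0.6311


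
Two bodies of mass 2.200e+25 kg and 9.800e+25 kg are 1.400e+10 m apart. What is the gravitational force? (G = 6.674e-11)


F = G*m1*m2/r^2 = 6.674e-11 * 2.200e+25 * 9.800e+25 / (1.400e+10)^2 = 6.674e-11 * 2.156e+51 / 1.960e+20 = 7.341e+20

7.341e+20 N


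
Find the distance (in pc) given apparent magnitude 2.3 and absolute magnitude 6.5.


d = 10^((m - M + 5)/5) = 10^((2.3 - 6.5 + 5)/5) = 1.4454

1.4454 pc


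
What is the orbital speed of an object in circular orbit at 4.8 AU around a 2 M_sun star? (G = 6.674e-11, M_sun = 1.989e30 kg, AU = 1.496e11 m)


v = sqrt(GM/r) = sqrt(6.674e-11 * 3.978e+30 / 7.181e+11) = 19228.2197

19228.2197 m/s


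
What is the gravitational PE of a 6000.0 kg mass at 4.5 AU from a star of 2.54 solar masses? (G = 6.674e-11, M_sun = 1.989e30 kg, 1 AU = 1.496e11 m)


M = 2.54 * 1.989e30 kg = 5.05206e+30 kg; r = 4.5 AU * 1.496e11 m/AU = 6.732e+11 m. U = -GM*m/r = -(6.674e-11 * 5.05206e+30 * 6000.0) / 6.732e+11 = -3.005e+12

-3.005e+12 J


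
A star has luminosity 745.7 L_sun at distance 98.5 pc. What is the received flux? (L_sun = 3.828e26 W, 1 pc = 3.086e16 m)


F = L / (4*pi*d^2) = 2.855e+29 / (4*pi*(3.040e+18)^2) = 2.458e-09

2.458e-09 W/m^2


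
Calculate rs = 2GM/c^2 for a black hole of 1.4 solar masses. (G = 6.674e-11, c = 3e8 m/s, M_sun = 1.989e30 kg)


M = 1.4 * 1.989e30 kg = 2.7846e+30 kg. rs = 2GM/c^2 = 2 * 6.674e-11 * 2.7846e+30 / (3e8)^2 = 4129.8712

4129.8712 m


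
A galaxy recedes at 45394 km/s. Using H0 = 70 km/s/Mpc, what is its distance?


d = v / H0 = 45394 / 70 = 648.4857

648.4857 Mpc


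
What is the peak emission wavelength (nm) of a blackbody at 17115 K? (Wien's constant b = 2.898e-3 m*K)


lam_max = b / T = 2.898e-3 / 17115 = 1.693e-07 m = 169.3252 nm

169.3252 nm


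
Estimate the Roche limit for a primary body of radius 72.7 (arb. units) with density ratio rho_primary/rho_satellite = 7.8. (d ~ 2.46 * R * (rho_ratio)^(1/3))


d_Roche = 2.46 * 72.7 * 7.8^(1/3) = 354.6781

354.6781


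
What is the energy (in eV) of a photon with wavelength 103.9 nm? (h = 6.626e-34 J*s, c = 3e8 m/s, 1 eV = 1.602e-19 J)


E = hc/lambda = 6.626e-34 * 3e8 / 1.039e-07 = 1.913e-18 J = 11.9425 eV

11.9425 eV


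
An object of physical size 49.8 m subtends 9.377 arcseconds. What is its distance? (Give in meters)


D = size / theta_rad, theta_rad = 9.377 * pi/(180*3600) = 4.546e-05, D = 1.095e+06

1.095e+06 m


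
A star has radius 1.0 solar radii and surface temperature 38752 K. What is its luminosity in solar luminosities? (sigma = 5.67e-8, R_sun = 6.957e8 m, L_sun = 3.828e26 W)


R = 1.0 * 6.957e8 m = 6.957e+08 m. L = 4*pi*R^2*sigma*T^4 = 4*pi*(6.957e+08)^2 * 5.67e-8 * 38752^4 = 7.777023575e+29 W. L/L_sun = 7.777023575e+29 / 3.828e26 = 2031.6154

2031.6154 L_sun


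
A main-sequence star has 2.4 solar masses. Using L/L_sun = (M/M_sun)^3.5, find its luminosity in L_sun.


L/L_sun = (M/M_sun)^3.5 = 2.4^3.5 = 21.416

21.416 L_sun


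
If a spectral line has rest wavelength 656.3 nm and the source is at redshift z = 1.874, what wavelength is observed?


lam_obs = lam_emit * (1 + z) = 656.3 * (1 + 1.874) = 1886.2062

1886.2062 nm


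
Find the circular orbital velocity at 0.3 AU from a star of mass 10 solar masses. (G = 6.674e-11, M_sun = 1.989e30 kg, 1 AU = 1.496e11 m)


v = sqrt(GM/r) = sqrt(6.674e-11 * 1.989e+31 / 4.488e+10) = 171982.4251

171982.4251 m/s


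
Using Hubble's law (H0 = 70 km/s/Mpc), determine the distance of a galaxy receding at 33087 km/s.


d = v / H0 = 33087 / 70 = 472.6714

472.6714 Mpc


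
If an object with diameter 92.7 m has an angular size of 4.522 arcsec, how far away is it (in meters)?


D = size / theta_rad, theta_rad = 4.522 * pi/(180*3600) = 2.192e-05, D = 4.228e+06

4.228e+06 m


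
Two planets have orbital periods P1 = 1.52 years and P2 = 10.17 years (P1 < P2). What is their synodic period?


1/P_syn = |1/P1 - 1/P2| = |1/1.52 - 1/10.17| => P_syn = 1.7871

1.7871 years


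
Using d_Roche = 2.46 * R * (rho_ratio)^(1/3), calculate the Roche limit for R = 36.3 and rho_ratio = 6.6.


d_Roche = 2.46 * 36.3 * 6.6^(1/3) = 167.5032

167.5032


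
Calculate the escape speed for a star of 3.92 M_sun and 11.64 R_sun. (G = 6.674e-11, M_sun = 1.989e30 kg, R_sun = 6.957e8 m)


M = 3.92 * 1.989e30 kg = 7.79688e+30 kg; R = 11.64 * 6.957e8 m = 8.097948e+09 m. v_esc = sqrt(2GM/R) = sqrt(2 * 6.674e-11 * 7.79688e+30 / 8.097948e+09) = 358493.2908

358493.2908 m/s


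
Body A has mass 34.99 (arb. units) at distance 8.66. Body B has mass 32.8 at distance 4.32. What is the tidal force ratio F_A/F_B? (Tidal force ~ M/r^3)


Ratio = (M1/r1^3) / (M2/r2^3) = (34.99/8.66^3) / (32.8/4.32^3) = 0.1324

0.1324


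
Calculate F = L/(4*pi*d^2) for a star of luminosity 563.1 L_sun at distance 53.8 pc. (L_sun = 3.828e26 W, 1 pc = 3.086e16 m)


F = L / (4*pi*d^2) = 2.156e+29 / (4*pi*(1.660e+18)^2) = 6.223e-09

6.223e-09 W/m^2


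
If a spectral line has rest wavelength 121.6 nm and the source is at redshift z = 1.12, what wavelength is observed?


lam_obs = lam_emit * (1 + z) = 121.6 * (1 + 1.12) = 257.792

257.792 nm


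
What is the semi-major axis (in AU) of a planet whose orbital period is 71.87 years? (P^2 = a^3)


a = P^(2/3) = 71.87^(2/3) = 17.2862

17.2862 AU


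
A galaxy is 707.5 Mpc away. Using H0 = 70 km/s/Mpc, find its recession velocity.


v = H0 * d = 70 * 707.5 = 49525.0

49525.0 km/s


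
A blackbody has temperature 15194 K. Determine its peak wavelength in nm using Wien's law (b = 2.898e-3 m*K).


lam_max = b / T = 2.898e-3 / 15194 = 1.907e-07 m = 190.7332 nm

190.7332 nm


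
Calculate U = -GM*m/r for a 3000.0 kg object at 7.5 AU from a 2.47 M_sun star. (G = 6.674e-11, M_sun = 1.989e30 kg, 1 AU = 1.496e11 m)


M = 2.47 * 1.989e30 kg = 4.91283e+30 kg; r = 7.5 AU * 1.496e11 m/AU = 1.122e+12 m. U = -GM*m/r = -(6.674e-11 * 4.91283e+30 * 3000.0) / 1.122e+12 = -8.767e+11

-8.767e+11 J


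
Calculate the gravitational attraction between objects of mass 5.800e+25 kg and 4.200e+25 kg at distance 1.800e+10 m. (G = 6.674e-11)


F = G*m1*m2/r^2 = 6.674e-11 * 5.800e+25 * 4.200e+25 / (1.800e+10)^2 = 6.674e-11 * 2.436e+51 / 3.240e+20 = 5.018e+20

5.018e+20 N


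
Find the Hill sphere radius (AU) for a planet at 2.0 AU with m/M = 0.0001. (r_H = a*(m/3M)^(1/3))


r_H = a * (m/3M)^(1/3) = 2.0 * (0.0001/3)^(1/3) = 0.0644

0.0644 AU


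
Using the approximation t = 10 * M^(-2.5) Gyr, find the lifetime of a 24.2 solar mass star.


t = 10 * M^(-2.5) = 10 * 24.2^(-2.5) = 0.0035

0.0035 Gyr


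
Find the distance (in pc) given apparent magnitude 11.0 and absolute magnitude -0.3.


d = 10^((m - M + 5)/5) = 10^((11.0 - -0.3 + 5)/5) = 1819.7009

1819.7009 pc


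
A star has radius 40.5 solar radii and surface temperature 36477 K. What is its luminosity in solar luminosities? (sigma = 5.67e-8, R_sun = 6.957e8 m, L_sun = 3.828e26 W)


R = 40.5 * 6.957e8 m = 2.817585e+10 m. L = 4*pi*R^2*sigma*T^4 = 4*pi*(2.817585e+10)^2 * 5.67e-8 * 36477^4 = 1.001436529e+33 W. L/L_sun = 1.001436529e+33 / 3.828e26 = 2.616e+06

2.616e+06 L_sun


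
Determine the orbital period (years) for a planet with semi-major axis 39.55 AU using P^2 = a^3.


P = a^(3/2) = 39.55^1.5 = 248.7252

248.7252 years


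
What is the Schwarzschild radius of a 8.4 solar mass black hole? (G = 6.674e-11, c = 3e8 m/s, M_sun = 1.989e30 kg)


M = 8.4 * 1.989e30 kg = 1.67076e+31 kg. rs = 2GM/c^2 = 2 * 6.674e-11 * 1.67076e+31 / (3e8)^2 = 24779.2272

24779.2272 m


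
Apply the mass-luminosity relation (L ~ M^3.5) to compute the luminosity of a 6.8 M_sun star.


L/L_sun = (M/M_sun)^3.5 = 6.8^3.5 = 819.9383

819.9383 L_sun


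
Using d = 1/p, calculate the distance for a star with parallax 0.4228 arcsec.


d = 1/p = 1/0.4228 = 2.3652

2.3652 pc


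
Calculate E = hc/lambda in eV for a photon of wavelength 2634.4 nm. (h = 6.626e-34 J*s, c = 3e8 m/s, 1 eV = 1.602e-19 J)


E = hc/lambda = 6.626e-34 * 3e8 / 2.634e-06 = 7.546e-20 J = 0.471 eV

0.471 eV


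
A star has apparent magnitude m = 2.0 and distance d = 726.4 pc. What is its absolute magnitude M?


M = m - 5*log10(d) + 5 = 2.0 - 5*log10(726.4) + 5 = -7.3059

-7.3059


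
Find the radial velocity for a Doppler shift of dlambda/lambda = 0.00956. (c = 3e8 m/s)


v = (dlambda/lambda) * c = 0.00956 * 3e8 = 2.868e+06

2.868e+06 m/s


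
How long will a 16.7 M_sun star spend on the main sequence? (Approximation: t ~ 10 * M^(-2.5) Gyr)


t = 10 * M^(-2.5) = 10 * 16.7^(-2.5) = 0.0088

0.0088 Gyr


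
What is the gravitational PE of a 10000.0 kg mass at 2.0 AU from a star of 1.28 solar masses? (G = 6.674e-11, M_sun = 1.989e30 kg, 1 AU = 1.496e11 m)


M = 1.28 * 1.989e30 kg = 2.54592e+30 kg; r = 2.0 AU * 1.496e11 m/AU = 2.992e+11 m. U = -GM*m/r = -(6.674e-11 * 2.54592e+30 * 10000.0) / 2.992e+11 = -5.679e+12

-5.679e+12 J


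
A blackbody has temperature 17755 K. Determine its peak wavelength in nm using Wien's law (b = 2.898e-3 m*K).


lam_max = b / T = 2.898e-3 / 17755 = 1.632e-07 m = 163.2216 nm

163.2216 nm


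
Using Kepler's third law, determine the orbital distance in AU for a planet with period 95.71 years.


a = P^(2/3) = 95.71^(2/3) = 20.9237

20.9237 AU


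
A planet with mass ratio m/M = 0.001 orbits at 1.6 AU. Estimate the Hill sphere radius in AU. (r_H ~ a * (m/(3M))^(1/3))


r_H = a * (m/3M)^(1/3) = 1.6 * (0.001/3)^(1/3) = 0.1109

0.1109 AU


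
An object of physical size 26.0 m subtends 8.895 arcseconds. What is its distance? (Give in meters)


D = size / theta_rad, theta_rad = 8.895 * pi/(180*3600) = 4.312e-05, D = 602910.0576

602910.0576 m


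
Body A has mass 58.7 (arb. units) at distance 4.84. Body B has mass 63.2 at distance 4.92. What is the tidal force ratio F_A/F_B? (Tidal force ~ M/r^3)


Ratio = (M1/r1^3) / (M2/r2^3) = (58.7/4.84^3) / (63.2/4.92^3) = 0.9756

0.9756


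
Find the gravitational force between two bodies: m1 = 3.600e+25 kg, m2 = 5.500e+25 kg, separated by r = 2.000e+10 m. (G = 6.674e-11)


F = G*m1*m2/r^2 = 6.674e-11 * 3.600e+25 * 5.500e+25 / (2.000e+10)^2 = 6.674e-11 * 1.980e+51 / 4.000e+20 = 3.304e+20

3.304e+20 N


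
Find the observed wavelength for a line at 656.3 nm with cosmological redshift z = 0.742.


lam_obs = lam_emit * (1 + z) = 656.3 * (1 + 0.742) = 1143.2746

1143.2746 nm


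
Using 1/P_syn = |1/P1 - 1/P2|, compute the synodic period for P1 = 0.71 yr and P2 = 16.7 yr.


1/P_syn = |1/P1 - 1/P2| = |1/0.71 - 1/16.7| => P_syn = 0.7415

0.7415 years


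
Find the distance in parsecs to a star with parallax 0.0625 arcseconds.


d = 1/p = 1/0.0625 = 16.0

16.0 pc


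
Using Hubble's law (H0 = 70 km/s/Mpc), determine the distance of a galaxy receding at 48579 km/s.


d = v / H0 = 48579 / 70 = 693.9857

693.9857 Mpc


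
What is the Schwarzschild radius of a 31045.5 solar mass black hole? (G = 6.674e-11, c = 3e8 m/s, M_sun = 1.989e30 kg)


M = 31045.5 * 1.989e30 kg = 6.17494995e+34 kg. rs = 2GM/c^2 = 2 * 6.674e-11 * 6.17494995e+34 / (3e8)^2 = 9.158e+07

9.158e+07 m


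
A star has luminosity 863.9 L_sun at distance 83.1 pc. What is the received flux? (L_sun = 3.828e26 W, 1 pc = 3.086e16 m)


F = L / (4*pi*d^2) = 3.307e+29 / (4*pi*(2.564e+18)^2) = 4.002e-09

4.002e-09 W/m^2


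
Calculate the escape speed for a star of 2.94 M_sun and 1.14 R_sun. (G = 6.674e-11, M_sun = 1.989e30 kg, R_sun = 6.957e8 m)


M = 2.94 * 1.989e30 kg = 5.84766e+30 kg; R = 1.14 * 6.957e8 m = 7.93098e+08 m. v_esc = sqrt(2GM/R) = sqrt(2 * 6.674e-11 * 5.84766e+30 / 7.93098e+08) = 992054.95

992054.95 m/s


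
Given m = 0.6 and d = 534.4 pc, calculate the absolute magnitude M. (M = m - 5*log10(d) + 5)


M = m - 5*log10(d) + 5 = 0.6 - 5*log10(534.4) + 5 = -8.0393

-8.0393


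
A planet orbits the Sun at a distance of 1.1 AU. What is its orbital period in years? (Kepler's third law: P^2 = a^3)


P = a^(3/2) = 1.1^1.5 = 1.1537

1.1537 years


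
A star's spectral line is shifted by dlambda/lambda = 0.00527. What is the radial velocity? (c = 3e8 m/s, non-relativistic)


v = (dlambda/lambda) * c = 0.00527 * 3e8 = 1.581e+06

1.581e+06 m/s


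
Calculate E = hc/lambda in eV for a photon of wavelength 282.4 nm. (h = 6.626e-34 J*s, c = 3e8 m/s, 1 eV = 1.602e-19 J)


E = hc/lambda = 6.626e-34 * 3e8 / 2.824e-07 = 7.039e-19 J = 4.3939 eV

4.3939 eV


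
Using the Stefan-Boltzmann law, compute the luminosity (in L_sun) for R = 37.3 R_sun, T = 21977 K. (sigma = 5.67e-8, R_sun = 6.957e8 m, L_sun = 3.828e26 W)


R = 37.3 * 6.957e8 m = 2.594961e+10 m. L = 4*pi*R^2*sigma*T^4 = 4*pi*(2.594961e+10)^2 * 5.67e-8 * 21977^4 = 1.119252894e+32 W. L/L_sun = 1.119252894e+32 / 3.828e26 = 292385.8135

292385.8135 L_sun


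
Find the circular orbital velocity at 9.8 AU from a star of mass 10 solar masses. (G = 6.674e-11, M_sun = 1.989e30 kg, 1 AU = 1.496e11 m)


v = sqrt(GM/r) = sqrt(6.674e-11 * 1.989e+31 / 1.466e+12) = 30090.6562

30090.6562 m/s


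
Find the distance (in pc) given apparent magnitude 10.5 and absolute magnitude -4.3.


d = 10^((m - M + 5)/5) = 10^((10.5 - -4.3 + 5)/5) = 9120.1084

9120.1084 pc


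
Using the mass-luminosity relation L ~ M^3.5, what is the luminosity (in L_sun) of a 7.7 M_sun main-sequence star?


L/L_sun = (M/M_sun)^3.5 = 7.7^3.5 = 1266.8277

1266.8277 L_sun


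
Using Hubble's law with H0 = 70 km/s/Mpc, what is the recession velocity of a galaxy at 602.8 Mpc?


v = H0 * d = 70 * 602.8 = 42196.0

42196.0 km/s


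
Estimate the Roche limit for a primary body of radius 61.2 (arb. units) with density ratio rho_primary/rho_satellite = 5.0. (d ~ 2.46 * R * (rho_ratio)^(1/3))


d_Roche = 2.46 * 61.2 * 5.0^(1/3) = 257.4403

257.4403


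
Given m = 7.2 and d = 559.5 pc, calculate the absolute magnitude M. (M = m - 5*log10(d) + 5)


M = m - 5*log10(d) + 5 = 7.2 - 5*log10(559.5) + 5 = -1.539

-1.539


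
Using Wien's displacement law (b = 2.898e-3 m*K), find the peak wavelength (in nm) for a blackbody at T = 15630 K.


lam_max = b / T = 2.898e-3 / 15630 = 1.854e-07 m = 185.4127 nm

185.4127 nm


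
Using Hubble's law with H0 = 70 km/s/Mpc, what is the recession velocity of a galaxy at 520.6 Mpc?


v = H0 * d = 70 * 520.6 = 36442.0

36442.0 km/s


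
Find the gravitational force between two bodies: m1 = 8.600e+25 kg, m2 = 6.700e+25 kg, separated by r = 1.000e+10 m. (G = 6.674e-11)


F = G*m1*m2/r^2 = 6.674e-11 * 8.600e+25 * 6.700e+25 / (1.000e+10)^2 = 6.674e-11 * 5.762e+51 / 1.000e+20 = 3.846e+21

3.846e+21 N


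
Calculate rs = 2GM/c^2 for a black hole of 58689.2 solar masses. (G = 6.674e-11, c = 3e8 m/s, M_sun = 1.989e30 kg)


M = 58689.2 * 1.989e30 kg = 1.167328188e+35 kg. rs = 2GM/c^2 = 2 * 6.674e-11 * 1.167328188e+35 / (3e8)^2 = 1.731e+08

1.731e+08 m


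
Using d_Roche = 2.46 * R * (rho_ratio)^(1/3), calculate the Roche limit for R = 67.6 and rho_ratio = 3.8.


d_Roche = 2.46 * 67.6 * 3.8^(1/3) = 259.5034

259.5034


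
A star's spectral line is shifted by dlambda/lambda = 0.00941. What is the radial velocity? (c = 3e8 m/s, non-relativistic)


v = (dlambda/lambda) * c = 0.00941 * 3e8 = 2.823e+06

2.823e+06 m/s


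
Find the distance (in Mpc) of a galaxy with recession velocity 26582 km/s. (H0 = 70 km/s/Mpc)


d = v / H0 = 26582 / 70 = 379.7429

379.7429 Mpc


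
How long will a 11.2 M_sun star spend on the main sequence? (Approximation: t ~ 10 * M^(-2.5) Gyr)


t = 10 * M^(-2.5) = 10 * 11.2^(-2.5) = 0.0238

0.0238 Gyr


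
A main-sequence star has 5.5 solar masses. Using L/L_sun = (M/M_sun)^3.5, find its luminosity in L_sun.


L/L_sun = (M/M_sun)^3.5 = 5.5^3.5 = 390.184

390.184 L_sun


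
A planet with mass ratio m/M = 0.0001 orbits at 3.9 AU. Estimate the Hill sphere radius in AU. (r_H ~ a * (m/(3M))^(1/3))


r_H = a * (m/3M)^(1/3) = 3.9 * (0.0001/3)^(1/3) = 0.1255

0.1255 AU


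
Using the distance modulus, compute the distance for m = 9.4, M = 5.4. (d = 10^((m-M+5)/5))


d = 10^((m - M + 5)/5) = 10^((9.4 - 5.4 + 5)/5) = 63.0957

63.0957 pc


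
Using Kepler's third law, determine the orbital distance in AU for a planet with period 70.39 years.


a = P^(2/3) = 70.39^(2/3) = 17.048

17.048 AU


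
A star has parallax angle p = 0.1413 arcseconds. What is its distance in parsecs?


d = 1/p = 1/0.1413 = 7.0771

7.0771 pc


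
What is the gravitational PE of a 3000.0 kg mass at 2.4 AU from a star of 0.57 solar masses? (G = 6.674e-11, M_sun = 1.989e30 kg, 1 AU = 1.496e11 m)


M = 0.57 * 1.989e30 kg = 1.13373e+30 kg; r = 2.4 AU * 1.496e11 m/AU = 3.5904e+11 m. U = -GM*m/r = -(6.674e-11 * 1.13373e+30 * 3000.0) / 3.5904e+11 = -6.322e+11

-6.322e+11 J


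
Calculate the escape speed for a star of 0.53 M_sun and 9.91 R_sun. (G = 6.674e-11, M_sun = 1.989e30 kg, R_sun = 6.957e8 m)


M = 0.53 * 1.989e30 kg = 1.05417e+30 kg; R = 9.91 * 6.957e8 m = 6.894387e+09 m. v_esc = sqrt(2GM/R) = sqrt(2 * 6.674e-11 * 1.05417e+30 / 6.894387e+09) = 142861.6285

142861.6285 m/s


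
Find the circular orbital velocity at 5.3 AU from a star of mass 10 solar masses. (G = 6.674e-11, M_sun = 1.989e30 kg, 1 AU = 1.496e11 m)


v = sqrt(GM/r) = sqrt(6.674e-11 * 1.989e+31 / 7.929e+11) = 40917.2805

40917.2805 m/s


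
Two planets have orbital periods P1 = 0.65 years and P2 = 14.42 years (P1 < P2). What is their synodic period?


1/P_syn = |1/P1 - 1/P2| = |1/0.65 - 1/14.42| => P_syn = 0.6807

0.6807 years


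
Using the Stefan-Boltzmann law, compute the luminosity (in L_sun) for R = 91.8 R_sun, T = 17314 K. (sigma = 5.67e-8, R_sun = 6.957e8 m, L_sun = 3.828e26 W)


R = 91.8 * 6.957e8 m = 6.386526e+10 m. L = 4*pi*R^2*sigma*T^4 = 4*pi*(6.386526e+10)^2 * 5.67e-8 * 17314^4 = 2.61163178e+32 W. L/L_sun = 2.61163178e+32 / 3.828e26 = 682244.4567

682244.4567 L_sun


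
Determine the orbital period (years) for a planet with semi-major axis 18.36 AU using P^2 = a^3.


P = a^(3/2) = 18.36^1.5 = 78.67

78.67 years


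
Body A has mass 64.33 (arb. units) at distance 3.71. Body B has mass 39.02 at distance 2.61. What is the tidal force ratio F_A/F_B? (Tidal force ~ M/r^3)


Ratio = (M1/r1^3) / (M2/r2^3) = (64.33/3.71^3) / (39.02/2.61^3) = 0.574

0.574


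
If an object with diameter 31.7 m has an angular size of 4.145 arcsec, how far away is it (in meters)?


D = size / theta_rad, theta_rad = 4.145 * pi/(180*3600) = 2.010e-05, D = 1.577e+06

1.577e+06 m


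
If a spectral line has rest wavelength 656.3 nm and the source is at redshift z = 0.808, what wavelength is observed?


lam_obs = lam_emit * (1 + z) = 656.3 * (1 + 0.808) = 1186.5904

1186.5904 nm


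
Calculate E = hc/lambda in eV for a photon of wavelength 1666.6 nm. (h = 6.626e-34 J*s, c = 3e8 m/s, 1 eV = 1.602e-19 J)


E = hc/lambda = 6.626e-34 * 3e8 / 1.667e-06 = 1.193e-19 J = 0.7445 eV

0.7445 eV


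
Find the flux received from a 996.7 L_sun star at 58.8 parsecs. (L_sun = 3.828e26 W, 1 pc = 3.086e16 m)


F = L / (4*pi*d^2) = 3.815e+29 / (4*pi*(1.815e+18)^2) = 9.221e-09

9.221e-09 W/m^2


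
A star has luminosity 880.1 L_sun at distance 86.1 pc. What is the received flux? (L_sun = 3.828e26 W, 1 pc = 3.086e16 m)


F = L / (4*pi*d^2) = 3.369e+29 / (4*pi*(2.657e+18)^2) = 3.797e-09

3.797e-09 W/m^2


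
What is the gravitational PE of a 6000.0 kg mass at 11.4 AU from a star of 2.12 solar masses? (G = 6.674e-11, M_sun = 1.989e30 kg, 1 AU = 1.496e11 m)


M = 2.12 * 1.989e30 kg = 4.21668e+30 kg; r = 11.4 AU * 1.496e11 m/AU = 1.70544e+12 m. U = -GM*m/r = -(6.674e-11 * 4.21668e+30 * 6000.0) / 1.70544e+12 = -9.901e+11

-9.901e+11 J


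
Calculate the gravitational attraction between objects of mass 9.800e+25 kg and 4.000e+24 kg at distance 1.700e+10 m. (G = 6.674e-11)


F = G*m1*m2/r^2 = 6.674e-11 * 9.800e+25 * 4.000e+24 / (1.700e+10)^2 = 6.674e-11 * 3.920e+50 / 2.890e+20 = 9.053e+19

9.053e+19 N


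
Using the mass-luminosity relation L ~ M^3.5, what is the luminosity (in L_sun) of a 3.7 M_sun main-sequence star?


L/L_sun = (M/M_sun)^3.5 = 3.7^3.5 = 97.433

97.433 L_sun


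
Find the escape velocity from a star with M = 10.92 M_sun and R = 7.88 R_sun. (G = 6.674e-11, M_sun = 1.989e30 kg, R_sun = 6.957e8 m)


M = 10.92 * 1.989e30 kg = 2.171988e+31 kg; R = 7.88 * 6.957e8 m = 5.482116e+09 m. v_esc = sqrt(2GM/R) = sqrt(2 * 6.674e-11 * 2.171988e+31 / 5.482116e+09) = 727214.7839

727214.7839 m/s


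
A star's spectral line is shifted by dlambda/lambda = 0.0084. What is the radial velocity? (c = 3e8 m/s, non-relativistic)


v = (dlambda/lambda) * c = 0.0084 * 3e8 = 2.520e+06

2.520e+06 m/s


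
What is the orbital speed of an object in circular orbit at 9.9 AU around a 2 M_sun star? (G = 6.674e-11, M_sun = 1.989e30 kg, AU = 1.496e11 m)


v = sqrt(GM/r) = sqrt(6.674e-11 * 3.978e+30 / 1.481e+12) = 13388.8136

13388.8136 m/s


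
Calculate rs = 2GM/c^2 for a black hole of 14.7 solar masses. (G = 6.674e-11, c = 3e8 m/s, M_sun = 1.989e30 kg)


M = 14.7 * 1.989e30 kg = 2.92383e+31 kg. rs = 2GM/c^2 = 2 * 6.674e-11 * 2.92383e+31 / (3e8)^2 = 43363.6476

43363.6476 m


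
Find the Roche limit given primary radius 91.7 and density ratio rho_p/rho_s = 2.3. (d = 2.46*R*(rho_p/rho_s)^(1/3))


d_Roche = 2.46 * 91.7 * 2.3^(1/3) = 297.7696

297.7696


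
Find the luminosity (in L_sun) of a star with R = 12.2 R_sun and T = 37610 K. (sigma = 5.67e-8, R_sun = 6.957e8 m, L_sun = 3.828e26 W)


R = 12.2 * 6.957e8 m = 8.48754e+09 m. L = 4*pi*R^2*sigma*T^4 = 4*pi*(8.48754e+09)^2 * 5.67e-8 * 37610^4 = 1.026998773e+32 W. L/L_sun = 1.026998773e+32 / 3.828e26 = 268285.9908

268285.9908 L_sun


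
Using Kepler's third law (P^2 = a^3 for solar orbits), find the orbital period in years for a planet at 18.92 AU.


P = a^(3/2) = 18.92^1.5 = 82.2966

82.2966 years


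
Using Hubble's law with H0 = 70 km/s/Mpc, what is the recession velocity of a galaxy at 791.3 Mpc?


v = H0 * d = 70 * 791.3 = 55391.0

55391.0 km/s


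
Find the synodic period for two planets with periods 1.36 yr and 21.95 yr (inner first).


1/P_syn = |1/P1 - 1/P2| = |1/1.36 - 1/21.95| => P_syn = 1.4498

1.4498 years


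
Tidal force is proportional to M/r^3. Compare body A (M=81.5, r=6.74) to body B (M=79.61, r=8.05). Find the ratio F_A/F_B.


Ratio = (M1/r1^3) / (M2/r2^3) = (81.5/6.74^3) / (79.61/8.05^3) = 1.7442

1.7442


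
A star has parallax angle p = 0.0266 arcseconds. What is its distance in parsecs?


d = 1/p = 1/0.0266 = 37.594

37.594 pc


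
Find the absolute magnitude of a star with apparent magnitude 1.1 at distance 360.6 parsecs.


M = m - 5*log10(d) + 5 = 1.1 - 5*log10(360.6) + 5 = -6.6851

-6.6851


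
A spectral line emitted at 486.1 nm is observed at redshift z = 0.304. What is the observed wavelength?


lam_obs = lam_emit * (1 + z) = 486.1 * (1 + 0.304) = 633.8744

633.8744 nm


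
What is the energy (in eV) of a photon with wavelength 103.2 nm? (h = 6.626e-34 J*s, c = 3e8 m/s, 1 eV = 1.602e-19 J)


E = hc/lambda = 6.626e-34 * 3e8 / 1.032e-07 = 1.926e-18 J = 12.0235 eV

12.0235 eV


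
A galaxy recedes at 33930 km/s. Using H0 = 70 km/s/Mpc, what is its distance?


d = v / H0 = 33930 / 70 = 484.7143

484.7143 Mpc


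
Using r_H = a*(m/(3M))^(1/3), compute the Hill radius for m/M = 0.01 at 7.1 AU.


r_H = a * (m/3M)^(1/3) = 7.1 * (0.01/3)^(1/3) = 1.0606

1.0606 AU


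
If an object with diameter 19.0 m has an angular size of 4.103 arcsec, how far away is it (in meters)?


D = size / theta_rad, theta_rad = 4.103 * pi/(180*3600) = 1.989e-05, D = 955162.3979

955162.3979 m


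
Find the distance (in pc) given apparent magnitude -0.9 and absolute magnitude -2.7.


d = 10^((m - M + 5)/5) = 10^((-0.9 - -2.7 + 5)/5) = 22.9087

22.9087 pc


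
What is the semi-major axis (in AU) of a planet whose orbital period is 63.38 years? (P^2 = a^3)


a = P^(2/3) = 63.38^(2/3) = 15.8965

15.8965 AU


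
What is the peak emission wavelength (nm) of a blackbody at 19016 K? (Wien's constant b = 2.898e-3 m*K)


lam_max = b / T = 2.898e-3 / 19016 = 1.524e-07 m = 152.398 nm

152.398 nm


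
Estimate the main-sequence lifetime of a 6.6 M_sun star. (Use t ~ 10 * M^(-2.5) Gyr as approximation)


t = 10 * M^(-2.5) = 10 * 6.6^(-2.5) = 0.0894

0.0894 Gyr


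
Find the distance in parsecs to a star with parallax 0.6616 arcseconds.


d = 1/p = 1/0.6616 = 1.5115

1.5115 pc


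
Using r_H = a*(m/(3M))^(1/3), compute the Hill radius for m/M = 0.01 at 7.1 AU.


r_H = a * (m/3M)^(1/3) = 7.1 * (0.01/3)^(1/3) = 1.0606

1.0606 AU


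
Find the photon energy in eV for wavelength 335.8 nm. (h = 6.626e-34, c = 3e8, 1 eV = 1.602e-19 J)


E = hc/lambda = 6.626e-34 * 3e8 / 3.358e-07 = 5.920e-19 J = 3.6951 eV

3.6951 eV


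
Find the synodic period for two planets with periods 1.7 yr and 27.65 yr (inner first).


1/P_syn = |1/P1 - 1/P2| = |1/1.7 - 1/27.65| => P_syn = 1.8114

1.8114 years


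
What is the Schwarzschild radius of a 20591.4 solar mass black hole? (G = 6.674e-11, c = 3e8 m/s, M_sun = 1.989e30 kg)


M = 20591.4 * 1.989e30 kg = 4.09562946e+34 kg. rs = 2GM/c^2 = 2 * 6.674e-11 * 4.09562946e+34 / (3e8)^2 = 6.074e+07

6.074e+07 m


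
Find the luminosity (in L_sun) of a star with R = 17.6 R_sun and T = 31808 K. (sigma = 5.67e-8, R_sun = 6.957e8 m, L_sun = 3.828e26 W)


R = 17.6 * 6.957e8 m = 1.224432e+10 m. L = 4*pi*R^2*sigma*T^4 = 4*pi*(1.224432e+10)^2 * 5.67e-8 * 31808^4 = 1.093472124e+32 W. L/L_sun = 1.093472124e+32 / 3.828e26 = 285651.0252

285651.0252 L_sun


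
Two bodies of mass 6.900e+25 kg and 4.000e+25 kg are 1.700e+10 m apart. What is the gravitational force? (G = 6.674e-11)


F = G*m1*m2/r^2 = 6.674e-11 * 6.900e+25 * 4.000e+25 / (1.700e+10)^2 = 6.674e-11 * 2.760e+51 / 2.890e+20 = 6.374e+20

6.374e+20 N


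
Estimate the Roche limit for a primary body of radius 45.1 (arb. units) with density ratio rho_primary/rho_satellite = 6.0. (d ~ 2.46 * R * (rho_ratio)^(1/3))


d_Roche = 2.46 * 45.1 * 6.0^(1/3) = 201.6023

201.6023


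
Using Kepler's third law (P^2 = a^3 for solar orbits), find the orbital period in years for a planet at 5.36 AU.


P = a^(3/2) = 5.36^1.5 = 12.4093

12.4093 years


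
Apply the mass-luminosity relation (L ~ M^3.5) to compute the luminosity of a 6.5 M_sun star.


L/L_sun = (M/M_sun)^3.5 = 6.5^3.5 = 700.1591

700.1591 L_sun


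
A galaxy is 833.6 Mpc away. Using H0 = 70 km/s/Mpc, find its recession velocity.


v = H0 * d = 70 * 833.6 = 58352.0

58352.0 km/s


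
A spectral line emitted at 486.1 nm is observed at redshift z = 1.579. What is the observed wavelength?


lam_obs = lam_emit * (1 + z) = 486.1 * (1 + 1.579) = 1253.6519

1253.6519 nm


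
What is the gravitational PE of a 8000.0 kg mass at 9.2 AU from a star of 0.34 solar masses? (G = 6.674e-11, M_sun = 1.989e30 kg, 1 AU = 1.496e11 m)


M = 0.34 * 1.989e30 kg = 6.7626e+29 kg; r = 9.2 AU * 1.496e11 m/AU = 1.37632e+12 m. U = -GM*m/r = -(6.674e-11 * 6.7626e+29 * 8000.0) / 1.37632e+12 = -2.623e+11

-2.623e+11 J


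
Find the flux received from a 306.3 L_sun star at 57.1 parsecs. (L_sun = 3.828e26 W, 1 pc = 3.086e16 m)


F = L / (4*pi*d^2) = 1.173e+29 / (4*pi*(1.762e+18)^2) = 3.005e-09

3.005e-09 W/m^2


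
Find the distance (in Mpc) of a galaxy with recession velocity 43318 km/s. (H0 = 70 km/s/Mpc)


d = v / H0 = 43318 / 70 = 618.8286

618.8286 Mpc


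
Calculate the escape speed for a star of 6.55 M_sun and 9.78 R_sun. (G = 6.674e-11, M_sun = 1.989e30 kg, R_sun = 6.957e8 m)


M = 6.55 * 1.989e30 kg = 1.302795e+31 kg; R = 9.78 * 6.957e8 m = 6.803946e+09 m. v_esc = sqrt(2GM/R) = sqrt(2 * 6.674e-11 * 1.302795e+31 / 6.803946e+09) = 505551.8587

505551.8587 m/s


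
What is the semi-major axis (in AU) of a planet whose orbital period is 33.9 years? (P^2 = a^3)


a = P^(2/3) = 33.9^(2/3) = 10.4745

10.4745 AU


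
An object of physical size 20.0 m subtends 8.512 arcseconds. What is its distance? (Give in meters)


D = size / theta_rad, theta_rad = 8.512 * pi/(180*3600) = 4.127e-05, D = 484644.7515

484644.7515 m


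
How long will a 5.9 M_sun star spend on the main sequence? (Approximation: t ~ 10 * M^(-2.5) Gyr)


t = 10 * M^(-2.5) = 10 * 5.9^(-2.5) = 0.1183

0.1183 Gyr


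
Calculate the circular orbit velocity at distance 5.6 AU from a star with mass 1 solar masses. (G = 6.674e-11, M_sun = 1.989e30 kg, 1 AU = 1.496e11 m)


v = sqrt(GM/r) = sqrt(6.674e-11 * 1.989e+30 / 8.378e+11) = 12587.8246

12587.8246 m/s


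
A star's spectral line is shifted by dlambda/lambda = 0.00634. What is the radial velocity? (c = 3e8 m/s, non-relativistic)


v = (dlambda/lambda) * c = 0.00634 * 3e8 = 1.902e+06

1.902e+06 m/s


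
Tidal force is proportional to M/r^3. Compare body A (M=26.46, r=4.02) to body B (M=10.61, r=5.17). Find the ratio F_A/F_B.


Ratio = (M1/r1^3) / (M2/r2^3) = (26.46/4.02^3) / (10.61/5.17^3) = 5.3048

5.3048


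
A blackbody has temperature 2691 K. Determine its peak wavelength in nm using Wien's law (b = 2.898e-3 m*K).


lam_max = b / T = 2.898e-3 / 2691 = 1.077e-06 m = 1076.9231 nm

1076.9231 nm


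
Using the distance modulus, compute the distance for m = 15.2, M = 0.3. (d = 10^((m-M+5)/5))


d = 10^((m - M + 5)/5) = 10^((15.2 - 0.3 + 5)/5) = 9549.9259

9549.9259 pc


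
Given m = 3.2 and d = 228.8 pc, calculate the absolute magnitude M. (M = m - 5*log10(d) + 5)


M = m - 5*log10(d) + 5 = 3.2 - 5*log10(228.8) + 5 = -3.5973

-3.5973


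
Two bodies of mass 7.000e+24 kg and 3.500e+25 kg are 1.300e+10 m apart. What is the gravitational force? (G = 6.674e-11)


F = G*m1*m2/r^2 = 6.674e-11 * 7.000e+24 * 3.500e+25 / (1.300e+10)^2 = 6.674e-11 * 2.450e+50 / 1.690e+20 = 9.675e+19

9.675e+19 N


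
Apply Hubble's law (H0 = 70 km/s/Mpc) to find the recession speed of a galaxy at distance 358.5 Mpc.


v = H0 * d = 70 * 358.5 = 25095.0

25095.0 km/s


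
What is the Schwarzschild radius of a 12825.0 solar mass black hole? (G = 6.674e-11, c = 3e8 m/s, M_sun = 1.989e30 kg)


M = 12825.0 * 1.989e30 kg = 2.5508925e+34 kg. rs = 2GM/c^2 = 2 * 6.674e-11 * 2.5508925e+34 / (3e8)^2 = 3.783e+07

3.783e+07 m


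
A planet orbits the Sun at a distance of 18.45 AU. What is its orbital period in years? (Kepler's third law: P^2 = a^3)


P = a^(3/2) = 18.45^1.5 = 79.2491

79.2491 years


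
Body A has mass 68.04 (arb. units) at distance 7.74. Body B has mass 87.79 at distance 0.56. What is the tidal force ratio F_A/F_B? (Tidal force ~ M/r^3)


Ratio = (M1/r1^3) / (M2/r2^3) = (68.04/7.74^3) / (87.79/0.56^3) = 2.935e-04

2.935e-04


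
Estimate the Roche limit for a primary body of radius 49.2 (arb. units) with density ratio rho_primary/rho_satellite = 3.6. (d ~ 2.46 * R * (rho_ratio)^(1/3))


d_Roche = 2.46 * 49.2 * 3.6^(1/3) = 185.4959

185.4959


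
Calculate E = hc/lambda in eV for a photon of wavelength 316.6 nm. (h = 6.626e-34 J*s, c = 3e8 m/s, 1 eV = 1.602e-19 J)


E = hc/lambda = 6.626e-34 * 3e8 / 3.166e-07 = 6.279e-19 J = 3.9192 eV

3.9192 eV


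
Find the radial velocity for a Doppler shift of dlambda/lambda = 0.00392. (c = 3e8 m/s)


v = (dlambda/lambda) * c = 0.00392 * 3e8 = 1.176e+06

1.176e+06 m/s


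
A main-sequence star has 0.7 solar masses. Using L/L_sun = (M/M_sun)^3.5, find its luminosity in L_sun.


L/L_sun = (M/M_sun)^3.5 = 0.7^3.5 = 0.287

0.287 L_sun


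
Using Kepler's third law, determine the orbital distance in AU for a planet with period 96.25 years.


a = P^(2/3) = 96.25^(2/3) = 21.0023

21.0023 AU


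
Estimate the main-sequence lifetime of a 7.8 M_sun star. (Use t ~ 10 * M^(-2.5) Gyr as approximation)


t = 10 * M^(-2.5) = 10 * 7.8^(-2.5) = 0.0589

0.0589 Gyr


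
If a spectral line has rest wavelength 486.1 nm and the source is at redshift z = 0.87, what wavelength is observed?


lam_obs = lam_emit * (1 + z) = 486.1 * (1 + 0.87) = 909.007

909.007 nm


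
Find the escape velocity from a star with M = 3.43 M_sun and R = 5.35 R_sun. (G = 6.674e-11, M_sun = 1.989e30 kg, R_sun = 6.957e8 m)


M = 3.43 * 1.989e30 kg = 6.82227e+30 kg; R = 5.35 * 6.957e8 m = 3.721995e+09 m. v_esc = sqrt(2GM/R) = sqrt(2 * 6.674e-11 * 6.82227e+30 / 3.721995e+09) = 494634.7886

494634.7886 m/s


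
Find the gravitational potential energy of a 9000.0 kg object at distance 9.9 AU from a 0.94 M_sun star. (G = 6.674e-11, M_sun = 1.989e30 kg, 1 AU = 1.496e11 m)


M = 0.94 * 1.989e30 kg = 1.86966e+30 kg; r = 9.9 AU * 1.496e11 m/AU = 1.48104e+12 m. U = -GM*m/r = -(6.674e-11 * 1.86966e+30 * 9000.0) / 1.48104e+12 = -7.583e+11

-7.583e+11 J


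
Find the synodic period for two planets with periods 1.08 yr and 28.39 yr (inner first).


1/P_syn = |1/P1 - 1/P2| = |1/1.08 - 1/28.39| => P_syn = 1.1227

1.1227 years


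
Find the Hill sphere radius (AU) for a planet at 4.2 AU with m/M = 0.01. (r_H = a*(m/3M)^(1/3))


r_H = a * (m/3M)^(1/3) = 4.2 * (0.01/3)^(1/3) = 0.6274

0.6274 AU


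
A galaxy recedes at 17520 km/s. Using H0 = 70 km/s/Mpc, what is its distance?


d = v / H0 = 17520 / 70 = 250.2857

250.2857 Mpc


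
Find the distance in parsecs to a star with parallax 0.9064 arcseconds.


d = 1/p = 1/0.9064 = 1.1033

1.1033 pc


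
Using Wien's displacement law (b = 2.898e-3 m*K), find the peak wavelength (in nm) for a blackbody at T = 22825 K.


lam_max = b / T = 2.898e-3 / 22825 = 1.270e-07 m = 126.966 nm

126.966 nm


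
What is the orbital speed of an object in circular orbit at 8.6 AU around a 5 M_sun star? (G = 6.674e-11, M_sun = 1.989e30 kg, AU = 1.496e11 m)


v = sqrt(GM/r) = sqrt(6.674e-11 * 9.945e+30 / 1.287e+12) = 22713.3123

22713.3123 m/s


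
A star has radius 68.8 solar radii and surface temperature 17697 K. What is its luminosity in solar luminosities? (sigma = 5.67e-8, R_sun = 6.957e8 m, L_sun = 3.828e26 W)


R = 68.8 * 6.957e8 m = 4.786416e+10 m. L = 4*pi*R^2*sigma*T^4 = 4*pi*(4.786416e+10)^2 * 5.67e-8 * 17697^4 = 1.601077704e+32 W. L/L_sun = 1.601077704e+32 / 3.828e26 = 418254.3636

418254.3636 L_sun


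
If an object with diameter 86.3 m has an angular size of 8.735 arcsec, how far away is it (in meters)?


D = size / theta_rad, theta_rad = 8.735 * pi/(180*3600) = 4.235e-05, D = 2.038e+06

2.038e+06 m


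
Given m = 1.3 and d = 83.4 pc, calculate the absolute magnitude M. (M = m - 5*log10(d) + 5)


M = m - 5*log10(d) + 5 = 1.3 - 5*log10(83.4) + 5 = -3.3058

-3.3058


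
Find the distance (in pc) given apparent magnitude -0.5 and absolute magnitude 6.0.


d = 10^((m - M + 5)/5) = 10^((-0.5 - 6.0 + 5)/5) = 0.5012

0.5012 pc


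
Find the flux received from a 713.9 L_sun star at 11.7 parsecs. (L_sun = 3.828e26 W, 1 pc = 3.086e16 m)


F = L / (4*pi*d^2) = 2.733e+29 / (4*pi*(3.611e+17)^2) = 1.668e-07

1.668e-07 W/m^2


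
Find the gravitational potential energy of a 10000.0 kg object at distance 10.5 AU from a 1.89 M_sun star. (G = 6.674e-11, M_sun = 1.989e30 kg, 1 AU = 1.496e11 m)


M = 1.89 * 1.989e30 kg = 3.75921e+30 kg; r = 10.5 AU * 1.496e11 m/AU = 1.5708e+12 m. U = -GM*m/r = -(6.674e-11 * 3.75921e+30 * 10000.0) / 1.5708e+12 = -1.597e+12

-1.597e+12 J


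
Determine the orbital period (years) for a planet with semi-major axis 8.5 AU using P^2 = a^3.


P = a^(3/2) = 8.5^1.5 = 24.7815

24.7815 years


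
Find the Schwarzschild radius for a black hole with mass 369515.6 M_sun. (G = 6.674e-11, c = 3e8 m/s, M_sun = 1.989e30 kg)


M = 369515.6 * 1.989e30 kg = 7.349665284e+35 kg. rs = 2GM/c^2 = 2 * 6.674e-11 * 7.349665284e+35 / (3e8)^2 = 1.090e+09

1.090e+09 m


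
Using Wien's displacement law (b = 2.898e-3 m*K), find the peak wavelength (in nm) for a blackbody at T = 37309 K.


lam_max = b / T = 2.898e-3 / 37309 = 7.768e-08 m = 77.6756 nm

77.6756 nm


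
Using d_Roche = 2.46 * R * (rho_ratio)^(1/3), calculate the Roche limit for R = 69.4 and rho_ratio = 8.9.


d_Roche = 2.46 * 69.4 * 8.9^(1/3) = 353.8001

353.8001


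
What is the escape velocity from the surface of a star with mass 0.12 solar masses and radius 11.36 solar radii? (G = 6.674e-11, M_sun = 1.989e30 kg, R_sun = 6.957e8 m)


M = 0.12 * 1.989e30 kg = 2.3868e+29 kg; R = 11.36 * 6.957e8 m = 7.903152e+09 m. v_esc = sqrt(2GM/R) = sqrt(2 * 6.674e-11 * 2.3868e+29 / 7.903152e+09) = 63491.5524

63491.5524 m/s


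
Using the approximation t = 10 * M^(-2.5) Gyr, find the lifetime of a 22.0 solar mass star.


t = 10 * M^(-2.5) = 10 * 22.0^(-2.5) = 0.0044

0.0044 Gyr


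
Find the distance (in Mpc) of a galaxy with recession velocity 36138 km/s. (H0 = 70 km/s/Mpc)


d = v / H0 = 36138 / 70 = 516.2571

516.2571 Mpc


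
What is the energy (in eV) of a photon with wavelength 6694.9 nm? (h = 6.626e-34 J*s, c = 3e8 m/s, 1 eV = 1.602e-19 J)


E = hc/lambda = 6.626e-34 * 3e8 / 6.695e-06 = 2.969e-20 J = 0.1853 eV

0.1853 eV


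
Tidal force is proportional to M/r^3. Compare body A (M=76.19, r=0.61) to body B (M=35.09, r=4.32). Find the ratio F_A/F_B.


Ratio = (M1/r1^3) / (M2/r2^3) = (76.19/0.61^3) / (35.09/4.32^3) = 771.2165

771.2165


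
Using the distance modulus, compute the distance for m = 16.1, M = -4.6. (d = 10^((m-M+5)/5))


d = 10^((m - M + 5)/5) = 10^((16.1 - -4.6 + 5)/5) = 138038.4265

138038.4265 pc
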